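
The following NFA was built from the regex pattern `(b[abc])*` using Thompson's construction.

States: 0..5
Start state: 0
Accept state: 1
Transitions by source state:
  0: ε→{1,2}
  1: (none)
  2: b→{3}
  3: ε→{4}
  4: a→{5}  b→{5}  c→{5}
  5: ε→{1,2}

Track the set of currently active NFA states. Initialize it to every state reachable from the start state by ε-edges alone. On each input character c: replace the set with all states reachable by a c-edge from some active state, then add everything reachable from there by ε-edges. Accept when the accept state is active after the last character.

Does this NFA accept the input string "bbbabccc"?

initial (ε-close {0}): {0,1,2}
'b' @ 1: {3,4}
'b' @ 2: {1,2,5}  (accept∈set)
'b' @ 3: {3,4}
'a' @ 4: {1,2,5}  (accept∈set)
'b' @ 5: {3,4}
'c' @ 6: {1,2,5}  (accept∈set)
'c' @ 7: {}  — state set empty
rest 'c' ignored (set empty)
final: {}; accept 1 not in set

Answer: REJECT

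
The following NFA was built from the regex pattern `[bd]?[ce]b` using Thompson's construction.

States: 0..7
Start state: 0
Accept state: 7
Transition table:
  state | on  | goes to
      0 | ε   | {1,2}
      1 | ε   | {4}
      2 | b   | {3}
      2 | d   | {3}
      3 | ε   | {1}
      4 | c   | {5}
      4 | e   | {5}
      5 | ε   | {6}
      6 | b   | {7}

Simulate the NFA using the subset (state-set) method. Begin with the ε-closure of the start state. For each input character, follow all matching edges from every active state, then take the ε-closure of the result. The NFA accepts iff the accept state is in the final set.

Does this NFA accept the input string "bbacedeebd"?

initial (ε-close {0}): {0,1,2,4}
'b' @ 1: {1,3,4}
'b' @ 2: {}  — dead — no transitions
rest 'acedeebd' ignored (set empty)
end set {} — state 7 not in

Answer: REJECT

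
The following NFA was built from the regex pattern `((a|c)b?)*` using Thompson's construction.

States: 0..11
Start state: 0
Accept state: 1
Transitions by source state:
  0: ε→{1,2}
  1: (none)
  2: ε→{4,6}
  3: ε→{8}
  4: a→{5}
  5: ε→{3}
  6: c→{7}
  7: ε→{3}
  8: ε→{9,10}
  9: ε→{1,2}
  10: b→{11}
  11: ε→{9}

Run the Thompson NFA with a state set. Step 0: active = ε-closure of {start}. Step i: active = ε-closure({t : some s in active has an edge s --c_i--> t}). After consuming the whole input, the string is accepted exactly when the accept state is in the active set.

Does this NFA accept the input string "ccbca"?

Answer: ACCEPT

Derivation:
initial (ε-close {0}): {0,1,2,4,6}
'c' @ 1: {1,2,3,4,6,7,8,9,10}  (accept∈set)
'c' @ 2: {1,2,3,4,6,7,8,9,10}  (accept∈set)
'b' @ 3: {1,2,4,6,9,11}  (accept∈set)
'c' @ 4: {1,2,3,4,6,7,8,9,10}  (accept∈set)
'a' @ 5: {1,2,3,4,5,6,8,9,10}  (accept∈set)
end set {1,2,3,4,5,6,8,9,10} — state 1 in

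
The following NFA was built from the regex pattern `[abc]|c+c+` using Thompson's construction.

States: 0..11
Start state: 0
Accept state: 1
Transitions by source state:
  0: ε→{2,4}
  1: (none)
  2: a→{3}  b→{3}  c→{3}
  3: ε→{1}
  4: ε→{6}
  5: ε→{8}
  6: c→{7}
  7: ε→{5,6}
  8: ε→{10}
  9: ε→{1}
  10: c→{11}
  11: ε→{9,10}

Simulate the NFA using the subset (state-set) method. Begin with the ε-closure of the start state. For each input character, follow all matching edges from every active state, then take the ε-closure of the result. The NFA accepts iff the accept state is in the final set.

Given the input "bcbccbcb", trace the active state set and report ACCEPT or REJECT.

start: ε-closure({0}) = {0,2,4,6}
'b' @ 1: {1,3}  [accepting]
'c' @ 2: {}  — no active states
rest 'bccbcb' ignored (set empty)
final: {}; accept 1 not in set

Answer: REJECT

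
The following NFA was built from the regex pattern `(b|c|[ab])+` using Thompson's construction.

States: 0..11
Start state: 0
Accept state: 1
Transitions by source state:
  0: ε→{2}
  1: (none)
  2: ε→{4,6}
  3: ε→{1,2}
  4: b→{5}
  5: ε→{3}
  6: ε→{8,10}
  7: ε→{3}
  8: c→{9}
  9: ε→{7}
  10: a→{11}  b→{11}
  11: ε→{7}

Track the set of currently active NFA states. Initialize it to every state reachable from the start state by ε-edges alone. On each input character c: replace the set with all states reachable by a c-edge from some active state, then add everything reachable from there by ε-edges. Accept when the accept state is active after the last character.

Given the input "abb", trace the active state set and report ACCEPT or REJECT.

S₀ = ε-closure({0}) = {0,2,4,6,8,10}
'a' @ 1: {1,2,3,4,6,7,8,10,11}  (accept∈set)
'b' @ 2: {1,2,3,4,5,6,7,8,10,11}  (accept∈set)
'b' @ 3: {1,2,3,4,5,6,7,8,10,11}  (accept∈set)
final: {1,2,3,4,5,6,7,8,10,11}; accept 1 in set

Answer: ACCEPT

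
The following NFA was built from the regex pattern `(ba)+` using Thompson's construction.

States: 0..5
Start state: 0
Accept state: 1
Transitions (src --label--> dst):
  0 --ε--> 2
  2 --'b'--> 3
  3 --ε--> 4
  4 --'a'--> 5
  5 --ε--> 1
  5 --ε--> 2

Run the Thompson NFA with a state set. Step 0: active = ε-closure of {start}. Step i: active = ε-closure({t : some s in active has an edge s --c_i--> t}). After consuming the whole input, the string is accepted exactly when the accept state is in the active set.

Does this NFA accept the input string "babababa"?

initial (ε-close {0}): {0,2}
'b' @ 1: {3,4}
'a' @ 2: {1,2,5}  (accept∈set)
'b' @ 3: {3,4}
'a' @ 4: {1,2,5}  (accept∈set)
'b' @ 5: {3,4}
'a' @ 6: {1,2,5}  (accept∈set)
'b' @ 7: {3,4}
'a' @ 8: {1,2,5}  (accept∈set)
after full input: {1,2,5}  (accept=1 in)

Answer: ACCEPT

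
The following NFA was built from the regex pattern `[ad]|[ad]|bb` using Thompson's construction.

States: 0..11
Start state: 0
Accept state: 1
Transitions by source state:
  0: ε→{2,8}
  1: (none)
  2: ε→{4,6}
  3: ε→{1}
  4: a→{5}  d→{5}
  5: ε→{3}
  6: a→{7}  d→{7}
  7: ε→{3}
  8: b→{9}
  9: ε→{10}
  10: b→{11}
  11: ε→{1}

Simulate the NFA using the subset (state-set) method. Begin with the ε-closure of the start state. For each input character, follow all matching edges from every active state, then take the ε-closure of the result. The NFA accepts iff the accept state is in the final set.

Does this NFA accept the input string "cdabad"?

Answer: REJECT

Steps:
S₀ = ε-closure({0}) = {0,2,4,6,8}
'c' @ 1: {}  — no active states
rest 'dabad' ignored (set empty)
end set {} — state 1 not in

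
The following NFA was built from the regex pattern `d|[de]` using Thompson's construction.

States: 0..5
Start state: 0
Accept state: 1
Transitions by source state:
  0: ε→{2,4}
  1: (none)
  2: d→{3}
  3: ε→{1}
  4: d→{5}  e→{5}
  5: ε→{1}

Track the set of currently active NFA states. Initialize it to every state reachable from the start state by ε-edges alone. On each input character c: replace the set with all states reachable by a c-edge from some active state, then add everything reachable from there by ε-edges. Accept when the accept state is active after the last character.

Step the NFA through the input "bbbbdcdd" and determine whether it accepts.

Answer: REJECT

Trace:
initial (ε-close {0}): {0,2,4}
'b' @ 1: {}  — dead — no transitions
rest 'bbbdcdd' ignored (set empty)
final: {}; accept 1 not in set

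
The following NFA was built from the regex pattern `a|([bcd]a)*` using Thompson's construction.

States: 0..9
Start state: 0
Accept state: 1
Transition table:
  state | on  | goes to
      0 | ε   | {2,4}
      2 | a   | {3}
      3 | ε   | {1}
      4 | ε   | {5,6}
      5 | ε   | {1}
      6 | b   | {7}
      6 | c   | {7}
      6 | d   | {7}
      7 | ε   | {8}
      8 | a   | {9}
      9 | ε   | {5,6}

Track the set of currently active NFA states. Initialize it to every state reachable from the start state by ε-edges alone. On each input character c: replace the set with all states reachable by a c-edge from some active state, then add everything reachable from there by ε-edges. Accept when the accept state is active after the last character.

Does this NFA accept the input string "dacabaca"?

Answer: ACCEPT

Derivation:
S₀ = ε-closure({0}) = {0,1,2,4,5,6}
'd' @ 1: {7,8}
'a' @ 2: {1,5,6,9}  ✓accept
'c' @ 3: {7,8}
'a' @ 4: {1,5,6,9}  ✓accept
'b' @ 5: {7,8}
'a' @ 6: {1,5,6,9}  ✓accept
'c' @ 7: {7,8}
'a' @ 8: {1,5,6,9}  ✓accept
final: {1,5,6,9}; accept 1 in set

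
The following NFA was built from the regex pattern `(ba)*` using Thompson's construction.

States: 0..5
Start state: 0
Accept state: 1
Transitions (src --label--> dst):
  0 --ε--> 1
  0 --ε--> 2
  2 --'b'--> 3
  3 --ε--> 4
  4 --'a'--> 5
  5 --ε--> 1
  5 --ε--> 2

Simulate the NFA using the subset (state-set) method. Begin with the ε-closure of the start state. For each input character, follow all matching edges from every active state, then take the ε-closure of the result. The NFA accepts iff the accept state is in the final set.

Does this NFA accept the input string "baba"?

Answer: ACCEPT

Trace:
initial (ε-close {0}): {0,1,2}
'b' @ 1: {3,4}
'a' @ 2: {1,2,5}  (accept∈set)
'b' @ 3: {3,4}
'a' @ 4: {1,2,5}  (accept∈set)
after full input: {1,2,5}  (accept=1 in)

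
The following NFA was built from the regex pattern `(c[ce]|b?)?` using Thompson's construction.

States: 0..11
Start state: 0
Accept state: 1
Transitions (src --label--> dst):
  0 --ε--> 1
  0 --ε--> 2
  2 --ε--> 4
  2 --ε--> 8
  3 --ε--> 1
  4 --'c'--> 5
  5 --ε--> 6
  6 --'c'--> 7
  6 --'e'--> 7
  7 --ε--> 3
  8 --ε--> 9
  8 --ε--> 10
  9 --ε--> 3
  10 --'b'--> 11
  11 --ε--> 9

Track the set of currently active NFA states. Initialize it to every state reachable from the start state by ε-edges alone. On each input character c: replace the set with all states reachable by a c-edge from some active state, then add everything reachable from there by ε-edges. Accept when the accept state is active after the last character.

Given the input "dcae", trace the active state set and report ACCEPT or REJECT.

Answer: REJECT

Steps:
S₀ = ε-closure({0}) = {0,1,2,3,4,8,9,10}
'd' @ 1: {}  — no active states
rest 'cae' ignored (set empty)
end set {} — state 1 not in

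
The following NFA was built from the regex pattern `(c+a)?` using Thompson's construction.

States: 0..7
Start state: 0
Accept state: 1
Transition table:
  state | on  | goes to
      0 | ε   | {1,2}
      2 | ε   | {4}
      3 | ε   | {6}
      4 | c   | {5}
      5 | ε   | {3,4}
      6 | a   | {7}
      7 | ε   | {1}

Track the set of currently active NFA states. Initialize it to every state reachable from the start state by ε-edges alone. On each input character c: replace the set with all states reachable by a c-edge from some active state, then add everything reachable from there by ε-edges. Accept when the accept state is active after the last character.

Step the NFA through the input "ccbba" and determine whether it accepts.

initial (ε-close {0}): {0,1,2,4}
'c' @ 1: {3,4,5,6}
'c' @ 2: {3,4,5,6}
'b' @ 3: {}  — no active states
rest 'ba' ignored (set empty)
final: {}; accept 1 not in set

Answer: REJECT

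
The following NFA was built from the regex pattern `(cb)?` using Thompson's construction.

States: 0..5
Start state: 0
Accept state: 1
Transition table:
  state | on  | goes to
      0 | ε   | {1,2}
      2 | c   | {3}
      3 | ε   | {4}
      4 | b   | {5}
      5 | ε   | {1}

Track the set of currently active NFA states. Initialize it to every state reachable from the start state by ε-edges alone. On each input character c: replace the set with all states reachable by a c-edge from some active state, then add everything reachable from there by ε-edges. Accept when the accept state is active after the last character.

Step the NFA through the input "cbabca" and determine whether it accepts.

start: ε-closure({0}) = {0,1,2}
'c' @ 1: {3,4}
'b' @ 2: {1,5}  [accepting]
'a' @ 3: {}  — dead — no transitions
rest 'bca' ignored (set empty)
after full input: {}  (accept=1 not in)

Answer: REJECT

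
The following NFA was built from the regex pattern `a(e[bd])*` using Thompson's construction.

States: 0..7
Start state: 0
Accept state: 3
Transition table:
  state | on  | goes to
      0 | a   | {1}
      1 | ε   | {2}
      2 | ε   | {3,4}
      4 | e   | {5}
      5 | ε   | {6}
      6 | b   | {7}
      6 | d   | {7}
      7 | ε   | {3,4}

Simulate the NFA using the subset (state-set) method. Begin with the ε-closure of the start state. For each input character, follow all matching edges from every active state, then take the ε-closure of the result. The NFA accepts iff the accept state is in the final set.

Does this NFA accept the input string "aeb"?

Answer: ACCEPT

Derivation:
S₀ = ε-closure({0}) = {0}
'a' @ 1: {1,2,3,4}  [accepting]
'e' @ 2: {5,6}
'b' @ 3: {3,4,7}  [accepting]
after full input: {3,4,7}  (accept=3 in)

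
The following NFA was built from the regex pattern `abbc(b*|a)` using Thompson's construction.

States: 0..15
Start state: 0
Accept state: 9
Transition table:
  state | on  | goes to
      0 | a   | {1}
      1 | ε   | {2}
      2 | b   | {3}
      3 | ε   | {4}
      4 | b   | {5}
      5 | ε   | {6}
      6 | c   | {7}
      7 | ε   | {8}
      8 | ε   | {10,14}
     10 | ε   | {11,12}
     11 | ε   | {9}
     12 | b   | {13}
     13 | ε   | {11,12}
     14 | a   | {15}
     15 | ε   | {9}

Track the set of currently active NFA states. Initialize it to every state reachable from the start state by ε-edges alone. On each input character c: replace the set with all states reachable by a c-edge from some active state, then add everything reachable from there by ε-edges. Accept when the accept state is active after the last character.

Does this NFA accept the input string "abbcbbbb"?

Answer: ACCEPT

Steps:
S₀ = ε-closure({0}) = {0}
'a' @ 1: {1,2}
'b' @ 2: {3,4}
'b' @ 3: {5,6}
'c' @ 4: {7,8,9,10,11,12,14}  [accepting]
'b' @ 5: {9,11,12,13}  [accepting]
'b' @ 6: {9,11,12,13}  [accepting]
'b' @ 7: {9,11,12,13}  [accepting]
'b' @ 8: {9,11,12,13}  [accepting]
final: {9,11,12,13}; accept 9 in set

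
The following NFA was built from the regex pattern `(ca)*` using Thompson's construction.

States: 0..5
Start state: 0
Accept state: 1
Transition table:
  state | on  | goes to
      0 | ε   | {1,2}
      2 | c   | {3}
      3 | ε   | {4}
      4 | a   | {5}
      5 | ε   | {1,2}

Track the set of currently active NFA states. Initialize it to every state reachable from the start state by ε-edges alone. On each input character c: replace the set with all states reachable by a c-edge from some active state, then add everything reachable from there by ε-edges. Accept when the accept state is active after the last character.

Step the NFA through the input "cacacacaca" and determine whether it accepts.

S₀ = ε-closure({0}) = {0,1,2}
'c' @ 1: {3,4}
'a' @ 2: {1,2,5}  [accepting]
'c' @ 3: {3,4}
'a' @ 4: {1,2,5}  [accepting]
'c' @ 5: {3,4}
'a' @ 6: {1,2,5}  [accepting]
'c' @ 7: {3,4}
'a' @ 8: {1,2,5}  [accepting]
'c' @ 9: {3,4}
'a' @ 10: {1,2,5}  [accepting]
after full input: {1,2,5}  (accept=1 in)

Answer: ACCEPT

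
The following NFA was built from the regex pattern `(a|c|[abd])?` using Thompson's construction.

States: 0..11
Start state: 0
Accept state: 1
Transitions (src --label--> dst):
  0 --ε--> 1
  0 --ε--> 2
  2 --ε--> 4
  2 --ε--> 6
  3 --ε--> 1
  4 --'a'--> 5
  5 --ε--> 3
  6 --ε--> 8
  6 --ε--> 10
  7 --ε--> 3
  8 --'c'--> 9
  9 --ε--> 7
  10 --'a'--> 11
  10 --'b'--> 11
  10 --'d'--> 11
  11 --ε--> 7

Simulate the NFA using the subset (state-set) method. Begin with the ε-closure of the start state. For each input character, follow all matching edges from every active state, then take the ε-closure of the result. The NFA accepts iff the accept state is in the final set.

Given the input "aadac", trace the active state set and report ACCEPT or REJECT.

start: ε-closure({0}) = {0,1,2,4,6,8,10}
'a' @ 1: {1,3,5,7,11}  (accept∈set)
'a' @ 2: {}  — state set empty
rest 'dac' ignored (set empty)
end set {} — state 1 not in

Answer: REJECT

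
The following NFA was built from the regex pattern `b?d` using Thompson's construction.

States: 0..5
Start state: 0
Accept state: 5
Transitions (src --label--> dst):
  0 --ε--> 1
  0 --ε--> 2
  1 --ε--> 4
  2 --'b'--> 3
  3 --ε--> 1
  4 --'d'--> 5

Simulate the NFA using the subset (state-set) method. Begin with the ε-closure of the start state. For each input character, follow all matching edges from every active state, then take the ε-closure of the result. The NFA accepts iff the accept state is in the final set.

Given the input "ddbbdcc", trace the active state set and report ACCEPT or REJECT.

Answer: REJECT

Trace:
start: ε-closure({0}) = {0,1,2,4}
'd' @ 1: {5}  [accepting]
'd' @ 2: {}  — dead — no transitions
rest 'bbdcc' ignored (set empty)
final: {}; accept 5 not in set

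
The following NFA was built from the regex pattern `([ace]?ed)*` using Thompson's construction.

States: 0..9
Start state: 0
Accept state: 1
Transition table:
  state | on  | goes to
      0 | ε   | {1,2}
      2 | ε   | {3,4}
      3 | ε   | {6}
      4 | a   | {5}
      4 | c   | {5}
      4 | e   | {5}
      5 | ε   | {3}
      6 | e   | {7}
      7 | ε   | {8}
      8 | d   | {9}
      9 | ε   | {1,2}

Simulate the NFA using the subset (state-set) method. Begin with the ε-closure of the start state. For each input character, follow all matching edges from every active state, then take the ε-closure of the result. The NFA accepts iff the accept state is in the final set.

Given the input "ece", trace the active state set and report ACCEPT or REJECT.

Answer: REJECT

Trace:
initial (ε-close {0}): {0,1,2,3,4,6}
'e' @ 1: {3,5,6,7,8}
'c' @ 2: {}  — state set empty
rest 'e' ignored (set empty)
final: {}; accept 1 not in set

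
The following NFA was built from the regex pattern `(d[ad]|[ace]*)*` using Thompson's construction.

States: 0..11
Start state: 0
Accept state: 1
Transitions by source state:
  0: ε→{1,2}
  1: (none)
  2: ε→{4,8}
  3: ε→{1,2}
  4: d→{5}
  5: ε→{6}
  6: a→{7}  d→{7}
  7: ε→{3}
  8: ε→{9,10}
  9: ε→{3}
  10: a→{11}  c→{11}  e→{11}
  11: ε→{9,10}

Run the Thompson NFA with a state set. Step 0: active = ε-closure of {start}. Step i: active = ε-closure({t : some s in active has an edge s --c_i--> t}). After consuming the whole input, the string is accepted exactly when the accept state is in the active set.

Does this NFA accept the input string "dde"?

Answer: ACCEPT

Derivation:
initial (ε-close {0}): {0,1,2,3,4,8,9,10}
'd' @ 1: {5,6}
'd' @ 2: {1,2,3,4,7,8,9,10}  ✓accept
'e' @ 3: {1,2,3,4,8,9,10,11}  ✓accept
final: {1,2,3,4,8,9,10,11}; accept 1 in set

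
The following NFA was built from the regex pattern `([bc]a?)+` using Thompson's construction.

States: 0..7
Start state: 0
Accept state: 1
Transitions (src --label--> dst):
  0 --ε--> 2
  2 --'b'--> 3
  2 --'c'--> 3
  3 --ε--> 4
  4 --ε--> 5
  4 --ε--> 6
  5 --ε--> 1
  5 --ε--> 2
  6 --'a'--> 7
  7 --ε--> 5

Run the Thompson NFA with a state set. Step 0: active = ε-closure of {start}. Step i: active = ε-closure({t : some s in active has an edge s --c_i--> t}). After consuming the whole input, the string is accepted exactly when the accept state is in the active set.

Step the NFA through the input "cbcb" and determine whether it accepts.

Answer: ACCEPT

Derivation:
S₀ = ε-closure({0}) = {0,2}
'c' @ 1: {1,2,3,4,5,6}  [accepting]
'b' @ 2: {1,2,3,4,5,6}  [accepting]
'c' @ 3: {1,2,3,4,5,6}  [accepting]
'b' @ 4: {1,2,3,4,5,6}  [accepting]
final: {1,2,3,4,5,6}; accept 1 in set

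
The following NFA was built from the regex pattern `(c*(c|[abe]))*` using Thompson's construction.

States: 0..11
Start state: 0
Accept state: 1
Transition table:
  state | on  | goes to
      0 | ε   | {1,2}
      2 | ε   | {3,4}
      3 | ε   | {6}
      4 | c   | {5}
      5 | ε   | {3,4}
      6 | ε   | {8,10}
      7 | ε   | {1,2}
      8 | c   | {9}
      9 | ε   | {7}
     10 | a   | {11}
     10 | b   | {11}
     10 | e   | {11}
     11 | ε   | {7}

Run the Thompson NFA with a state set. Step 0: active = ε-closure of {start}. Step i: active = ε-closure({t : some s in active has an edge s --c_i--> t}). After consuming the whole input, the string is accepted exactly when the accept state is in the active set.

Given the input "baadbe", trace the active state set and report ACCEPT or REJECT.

Answer: REJECT

Derivation:
start: ε-closure({0}) = {0,1,2,3,4,6,8,10}
'b' @ 1: {1,2,3,4,6,7,8,10,11}  (accept∈set)
'a' @ 2: {1,2,3,4,6,7,8,10,11}  (accept∈set)
'a' @ 3: {1,2,3,4,6,7,8,10,11}  (accept∈set)
'd' @ 4: {}  — dead — no transitions
rest 'be' ignored (set empty)
final: {}; accept 1 not in set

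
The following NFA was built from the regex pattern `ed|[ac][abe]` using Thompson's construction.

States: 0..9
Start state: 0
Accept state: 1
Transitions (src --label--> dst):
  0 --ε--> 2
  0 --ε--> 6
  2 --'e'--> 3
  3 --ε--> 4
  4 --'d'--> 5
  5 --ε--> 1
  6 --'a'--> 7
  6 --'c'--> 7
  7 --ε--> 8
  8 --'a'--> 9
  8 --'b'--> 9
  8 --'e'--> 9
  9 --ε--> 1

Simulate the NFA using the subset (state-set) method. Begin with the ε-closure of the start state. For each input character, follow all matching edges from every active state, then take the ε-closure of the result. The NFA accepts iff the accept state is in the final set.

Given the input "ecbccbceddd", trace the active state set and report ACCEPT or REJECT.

Answer: REJECT

Steps:
initial (ε-close {0}): {0,2,6}
'e' @ 1: {3,4}
'c' @ 2: {}  — no active states
rest 'bccbceddd' ignored (set empty)
after full input: {}  (accept=1 not in)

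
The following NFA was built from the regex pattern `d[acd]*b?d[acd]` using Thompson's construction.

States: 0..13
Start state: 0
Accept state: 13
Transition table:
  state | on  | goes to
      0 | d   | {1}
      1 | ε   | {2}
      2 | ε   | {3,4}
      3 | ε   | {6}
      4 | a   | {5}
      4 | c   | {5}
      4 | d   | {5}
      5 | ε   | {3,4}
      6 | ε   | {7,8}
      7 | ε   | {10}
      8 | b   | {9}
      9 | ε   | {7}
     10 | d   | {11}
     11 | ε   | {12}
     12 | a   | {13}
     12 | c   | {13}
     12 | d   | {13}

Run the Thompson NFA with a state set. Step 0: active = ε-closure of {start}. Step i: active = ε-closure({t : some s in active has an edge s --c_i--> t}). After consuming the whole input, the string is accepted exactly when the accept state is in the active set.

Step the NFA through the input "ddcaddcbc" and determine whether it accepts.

S₀ = ε-closure({0}) = {0}
'd' @ 1: {1,2,3,4,6,7,8,10}
'd' @ 2: {3,4,5,6,7,8,10,11,12}
'c' @ 3: {3,4,5,6,7,8,10,13}  [accepting]
'a' @ 4: {3,4,5,6,7,8,10}
'd' @ 5: {3,4,5,6,7,8,10,11,12}
'd' @ 6: {3,4,5,6,7,8,10,11,12,13}  [accepting]
'c' @ 7: {3,4,5,6,7,8,10,13}  [accepting]
'b' @ 8: {7,9,10}
'c' @ 9: {}  — state set empty
final: {}; accept 13 not in set

Answer: REJECT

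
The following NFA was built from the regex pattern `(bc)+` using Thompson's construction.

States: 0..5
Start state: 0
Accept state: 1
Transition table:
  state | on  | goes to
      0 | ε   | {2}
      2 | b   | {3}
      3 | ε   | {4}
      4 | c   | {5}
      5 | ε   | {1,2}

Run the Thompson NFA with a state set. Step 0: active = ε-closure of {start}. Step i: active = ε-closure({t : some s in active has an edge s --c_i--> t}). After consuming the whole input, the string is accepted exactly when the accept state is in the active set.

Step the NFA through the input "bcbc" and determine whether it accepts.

start: ε-closure({0}) = {0,2}
'b' @ 1: {3,4}
'c' @ 2: {1,2,5}  [accepting]
'b' @ 3: {3,4}
'c' @ 4: {1,2,5}  [accepting]
final: {1,2,5}; accept 1 in set

Answer: ACCEPT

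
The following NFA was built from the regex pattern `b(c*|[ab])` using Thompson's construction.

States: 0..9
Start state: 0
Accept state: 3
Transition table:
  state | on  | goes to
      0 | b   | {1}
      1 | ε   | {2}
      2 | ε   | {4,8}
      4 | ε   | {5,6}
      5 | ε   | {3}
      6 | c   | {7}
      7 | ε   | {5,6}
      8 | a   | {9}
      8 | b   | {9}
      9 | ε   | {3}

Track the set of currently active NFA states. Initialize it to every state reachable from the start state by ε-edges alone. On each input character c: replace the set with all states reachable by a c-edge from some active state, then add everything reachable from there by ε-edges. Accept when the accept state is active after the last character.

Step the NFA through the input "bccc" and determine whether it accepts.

Answer: ACCEPT

Steps:
S₀ = ε-closure({0}) = {0}
'b' @ 1: {1,2,3,4,5,6,8}  ✓accept
'c' @ 2: {3,5,6,7}  ✓accept
'c' @ 3: {3,5,6,7}  ✓accept
'c' @ 4: {3,5,6,7}  ✓accept
final: {3,5,6,7}; accept 3 in set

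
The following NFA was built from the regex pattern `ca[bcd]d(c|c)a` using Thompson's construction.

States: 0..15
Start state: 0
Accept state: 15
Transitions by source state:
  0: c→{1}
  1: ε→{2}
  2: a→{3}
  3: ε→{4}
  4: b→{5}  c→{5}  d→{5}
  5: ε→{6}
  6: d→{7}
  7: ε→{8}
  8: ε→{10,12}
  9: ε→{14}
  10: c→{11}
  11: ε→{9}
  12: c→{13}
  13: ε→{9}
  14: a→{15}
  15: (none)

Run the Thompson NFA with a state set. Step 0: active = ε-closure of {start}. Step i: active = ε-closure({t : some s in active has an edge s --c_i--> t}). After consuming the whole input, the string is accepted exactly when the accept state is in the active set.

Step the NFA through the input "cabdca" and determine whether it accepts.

S₀ = ε-closure({0}) = {0}
'c' @ 1: {1,2}
'a' @ 2: {3,4}
'b' @ 3: {5,6}
'd' @ 4: {7,8,10,12}
'c' @ 5: {9,11,13,14}
'a' @ 6: {15}  [accepting]
end set {15} — state 15 in

Answer: ACCEPT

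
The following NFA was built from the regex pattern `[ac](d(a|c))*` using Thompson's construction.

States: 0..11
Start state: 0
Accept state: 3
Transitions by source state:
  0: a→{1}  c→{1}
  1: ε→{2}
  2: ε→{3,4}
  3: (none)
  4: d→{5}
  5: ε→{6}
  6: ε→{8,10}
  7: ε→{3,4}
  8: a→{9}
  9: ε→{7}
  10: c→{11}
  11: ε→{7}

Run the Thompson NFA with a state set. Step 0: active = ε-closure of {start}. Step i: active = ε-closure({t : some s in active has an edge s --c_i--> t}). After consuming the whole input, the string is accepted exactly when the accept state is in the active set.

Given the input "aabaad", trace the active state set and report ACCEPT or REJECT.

Answer: REJECT

Trace:
S₀ = ε-closure({0}) = {0}
'a' @ 1: {1,2,3,4}  (accept∈set)
'a' @ 2: {}  — state set empty
rest 'baad' ignored (set empty)
after full input: {}  (accept=3 not in)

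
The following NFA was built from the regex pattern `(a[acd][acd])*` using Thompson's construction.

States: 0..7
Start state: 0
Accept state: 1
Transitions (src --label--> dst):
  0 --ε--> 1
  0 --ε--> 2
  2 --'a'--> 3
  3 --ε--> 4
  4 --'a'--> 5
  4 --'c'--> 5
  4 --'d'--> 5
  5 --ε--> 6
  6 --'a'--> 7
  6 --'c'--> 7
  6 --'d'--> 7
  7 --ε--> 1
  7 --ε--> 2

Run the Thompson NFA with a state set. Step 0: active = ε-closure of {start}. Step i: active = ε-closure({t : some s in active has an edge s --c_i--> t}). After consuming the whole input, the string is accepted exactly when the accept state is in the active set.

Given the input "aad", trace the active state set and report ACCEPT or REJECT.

Answer: ACCEPT

Trace:
start: ε-closure({0}) = {0,1,2}
'a' @ 1: {3,4}
'a' @ 2: {5,6}
'd' @ 3: {1,2,7}  [accepting]
end set {1,2,7} — state 1 in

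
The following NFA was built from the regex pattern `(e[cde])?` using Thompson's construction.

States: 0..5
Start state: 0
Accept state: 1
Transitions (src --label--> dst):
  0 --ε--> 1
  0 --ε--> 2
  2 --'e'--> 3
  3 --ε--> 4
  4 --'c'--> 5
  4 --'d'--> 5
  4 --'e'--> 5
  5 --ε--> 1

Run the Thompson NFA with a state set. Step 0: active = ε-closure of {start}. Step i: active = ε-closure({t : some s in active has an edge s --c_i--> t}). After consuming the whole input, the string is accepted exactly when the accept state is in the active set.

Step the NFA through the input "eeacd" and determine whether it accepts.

start: ε-closure({0}) = {0,1,2}
'e' @ 1: {3,4}
'e' @ 2: {1,5}  [accepting]
'a' @ 3: {}  — state set empty
rest 'cd' ignored (set empty)
final: {}; accept 1 not in set

Answer: REJECT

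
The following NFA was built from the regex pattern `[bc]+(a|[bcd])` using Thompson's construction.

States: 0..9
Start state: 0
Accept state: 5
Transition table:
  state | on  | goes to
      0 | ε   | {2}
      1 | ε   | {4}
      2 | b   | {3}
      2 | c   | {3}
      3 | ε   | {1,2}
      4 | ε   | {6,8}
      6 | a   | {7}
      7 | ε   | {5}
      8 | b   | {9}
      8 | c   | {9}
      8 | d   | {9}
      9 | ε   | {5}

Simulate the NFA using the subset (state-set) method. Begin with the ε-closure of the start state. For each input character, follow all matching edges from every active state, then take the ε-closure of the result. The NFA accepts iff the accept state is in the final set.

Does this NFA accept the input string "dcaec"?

Answer: REJECT

Steps:
S₀ = ε-closure({0}) = {0,2}
'd' @ 1: {}  — state set empty
rest 'caec' ignored (set empty)
final: {}; accept 5 not in set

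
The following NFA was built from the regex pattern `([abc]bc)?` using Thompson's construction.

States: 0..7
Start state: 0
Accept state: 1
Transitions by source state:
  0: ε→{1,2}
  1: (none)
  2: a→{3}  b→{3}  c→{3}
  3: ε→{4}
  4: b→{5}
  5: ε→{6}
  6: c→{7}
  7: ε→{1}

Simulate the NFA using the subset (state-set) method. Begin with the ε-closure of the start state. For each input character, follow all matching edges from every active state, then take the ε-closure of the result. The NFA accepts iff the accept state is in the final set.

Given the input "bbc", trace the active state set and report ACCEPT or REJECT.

start: ε-closure({0}) = {0,1,2}
'b' @ 1: {3,4}
'b' @ 2: {5,6}
'c' @ 3: {1,7}  ✓accept
final: {1,7}; accept 1 in set

Answer: ACCEPT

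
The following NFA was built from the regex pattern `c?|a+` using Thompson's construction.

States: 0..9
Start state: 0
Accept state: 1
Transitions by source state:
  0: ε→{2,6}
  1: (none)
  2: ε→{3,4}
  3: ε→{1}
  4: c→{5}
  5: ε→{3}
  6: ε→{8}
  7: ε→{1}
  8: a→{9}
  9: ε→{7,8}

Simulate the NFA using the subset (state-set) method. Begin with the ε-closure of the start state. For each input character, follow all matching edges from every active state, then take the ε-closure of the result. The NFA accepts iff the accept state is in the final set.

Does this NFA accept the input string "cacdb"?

Answer: REJECT

Steps:
S₀ = ε-closure({0}) = {0,1,2,3,4,6,8}
'c' @ 1: {1,3,5}  ✓accept
'a' @ 2: {}  — no active states
rest 'cdb' ignored (set empty)
final: {}; accept 1 not in set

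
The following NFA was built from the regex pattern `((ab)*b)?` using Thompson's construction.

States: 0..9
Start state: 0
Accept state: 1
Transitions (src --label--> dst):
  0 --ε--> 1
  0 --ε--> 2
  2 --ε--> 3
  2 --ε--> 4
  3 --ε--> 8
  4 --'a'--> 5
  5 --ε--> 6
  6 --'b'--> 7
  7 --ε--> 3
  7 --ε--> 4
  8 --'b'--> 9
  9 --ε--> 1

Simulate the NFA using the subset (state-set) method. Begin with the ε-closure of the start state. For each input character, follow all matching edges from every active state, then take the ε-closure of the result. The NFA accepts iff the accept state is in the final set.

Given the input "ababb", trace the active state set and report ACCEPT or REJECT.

Answer: ACCEPT

Derivation:
S₀ = ε-closure({0}) = {0,1,2,3,4,8}
'a' @ 1: {5,6}
'b' @ 2: {3,4,7,8}
'a' @ 3: {5,6}
'b' @ 4: {3,4,7,8}
'b' @ 5: {1,9}  (accept∈set)
end set {1,9} — state 1 in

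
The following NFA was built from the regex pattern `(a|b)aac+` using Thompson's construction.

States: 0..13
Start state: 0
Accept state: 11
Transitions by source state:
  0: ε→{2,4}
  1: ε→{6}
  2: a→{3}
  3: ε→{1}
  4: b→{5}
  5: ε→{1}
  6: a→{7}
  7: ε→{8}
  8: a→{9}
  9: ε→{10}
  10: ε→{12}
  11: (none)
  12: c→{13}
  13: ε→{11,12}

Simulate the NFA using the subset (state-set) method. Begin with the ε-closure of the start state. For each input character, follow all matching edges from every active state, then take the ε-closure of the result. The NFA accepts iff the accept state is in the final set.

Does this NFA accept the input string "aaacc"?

Answer: ACCEPT

Derivation:
S₀ = ε-closure({0}) = {0,2,4}
'a' @ 1: {1,3,6}
'a' @ 2: {7,8}
'a' @ 3: {9,10,12}
'c' @ 4: {11,12,13}  (accept∈set)
'c' @ 5: {11,12,13}  (accept∈set)
final: {11,12,13}; accept 11 in set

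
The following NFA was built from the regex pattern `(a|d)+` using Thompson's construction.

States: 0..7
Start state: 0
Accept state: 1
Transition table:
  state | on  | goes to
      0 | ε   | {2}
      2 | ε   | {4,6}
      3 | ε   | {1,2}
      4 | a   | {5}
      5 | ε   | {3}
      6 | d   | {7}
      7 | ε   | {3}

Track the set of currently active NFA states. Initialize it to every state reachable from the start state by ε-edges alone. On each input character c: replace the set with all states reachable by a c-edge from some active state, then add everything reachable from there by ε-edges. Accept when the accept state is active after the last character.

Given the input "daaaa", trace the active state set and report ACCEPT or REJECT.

Answer: ACCEPT

Derivation:
start: ε-closure({0}) = {0,2,4,6}
'd' @ 1: {1,2,3,4,6,7}  (accept∈set)
'a' @ 2: {1,2,3,4,5,6}  (accept∈set)
'a' @ 3: {1,2,3,4,5,6}  (accept∈set)
'a' @ 4: {1,2,3,4,5,6}  (accept∈set)
'a' @ 5: {1,2,3,4,5,6}  (accept∈set)
final: {1,2,3,4,5,6}; accept 1 in set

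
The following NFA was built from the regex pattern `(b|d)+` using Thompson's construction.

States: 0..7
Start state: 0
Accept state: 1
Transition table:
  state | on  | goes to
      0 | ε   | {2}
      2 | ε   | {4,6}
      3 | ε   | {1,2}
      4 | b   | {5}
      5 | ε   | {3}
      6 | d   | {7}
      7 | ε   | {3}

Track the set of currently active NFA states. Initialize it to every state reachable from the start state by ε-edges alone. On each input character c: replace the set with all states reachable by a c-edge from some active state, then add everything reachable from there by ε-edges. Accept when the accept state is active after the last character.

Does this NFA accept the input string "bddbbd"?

S₀ = ε-closure({0}) = {0,2,4,6}
'b' @ 1: {1,2,3,4,5,6}  (accept∈set)
'd' @ 2: {1,2,3,4,6,7}  (accept∈set)
'd' @ 3: {1,2,3,4,6,7}  (accept∈set)
'b' @ 4: {1,2,3,4,5,6}  (accept∈set)
'b' @ 5: {1,2,3,4,5,6}  (accept∈set)
'd' @ 6: {1,2,3,4,6,7}  (accept∈set)
final: {1,2,3,4,6,7}; accept 1 in set

Answer: ACCEPT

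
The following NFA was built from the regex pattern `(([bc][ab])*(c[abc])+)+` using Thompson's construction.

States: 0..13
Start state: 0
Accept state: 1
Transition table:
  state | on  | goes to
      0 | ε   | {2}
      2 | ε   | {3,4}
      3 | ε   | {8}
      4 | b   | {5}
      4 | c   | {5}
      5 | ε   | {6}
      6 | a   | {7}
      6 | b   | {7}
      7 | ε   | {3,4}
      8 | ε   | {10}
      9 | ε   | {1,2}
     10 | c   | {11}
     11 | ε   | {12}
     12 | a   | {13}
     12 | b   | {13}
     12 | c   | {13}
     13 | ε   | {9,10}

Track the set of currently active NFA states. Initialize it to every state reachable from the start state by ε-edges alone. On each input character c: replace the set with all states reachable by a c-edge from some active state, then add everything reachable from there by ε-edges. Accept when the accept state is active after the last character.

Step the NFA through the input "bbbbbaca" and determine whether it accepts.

Answer: ACCEPT

Steps:
S₀ = ε-closure({0}) = {0,2,3,4,8,10}
'b' @ 1: {5,6}
'b' @ 2: {3,4,7,8,10}
'b' @ 3: {5,6}
'b' @ 4: {3,4,7,8,10}
'b' @ 5: {5,6}
'a' @ 6: {3,4,7,8,10}
'c' @ 7: {5,6,11,12}
'a' @ 8: {1,2,3,4,7,8,9,10,13}  ✓accept
end set {1,2,3,4,7,8,9,10,13} — state 1 in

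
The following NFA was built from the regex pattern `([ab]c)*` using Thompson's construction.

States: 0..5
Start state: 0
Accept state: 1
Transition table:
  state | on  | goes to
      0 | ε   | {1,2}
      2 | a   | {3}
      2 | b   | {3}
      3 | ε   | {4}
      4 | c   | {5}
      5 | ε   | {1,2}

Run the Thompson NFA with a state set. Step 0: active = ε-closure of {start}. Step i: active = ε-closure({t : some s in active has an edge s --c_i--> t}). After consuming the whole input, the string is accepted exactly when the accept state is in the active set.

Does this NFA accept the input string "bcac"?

Answer: ACCEPT

Steps:
S₀ = ε-closure({0}) = {0,1,2}
'b' @ 1: {3,4}
'c' @ 2: {1,2,5}  [accepting]
'a' @ 3: {3,4}
'c' @ 4: {1,2,5}  [accepting]
after full input: {1,2,5}  (accept=1 in)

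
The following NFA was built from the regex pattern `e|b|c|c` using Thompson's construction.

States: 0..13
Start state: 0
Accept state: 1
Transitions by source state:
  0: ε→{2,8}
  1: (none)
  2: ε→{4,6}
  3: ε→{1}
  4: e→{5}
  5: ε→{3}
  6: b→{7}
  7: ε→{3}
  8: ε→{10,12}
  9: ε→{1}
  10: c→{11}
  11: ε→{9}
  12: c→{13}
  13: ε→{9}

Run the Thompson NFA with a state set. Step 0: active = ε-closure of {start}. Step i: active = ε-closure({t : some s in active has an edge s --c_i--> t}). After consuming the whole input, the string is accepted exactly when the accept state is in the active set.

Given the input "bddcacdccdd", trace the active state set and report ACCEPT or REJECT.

start: ε-closure({0}) = {0,2,4,6,8,10,12}
'b' @ 1: {1,3,7}  (accept∈set)
'd' @ 2: {}  — no active states
rest 'dcacdccdd' ignored (set empty)
end set {} — state 1 not in

Answer: REJECT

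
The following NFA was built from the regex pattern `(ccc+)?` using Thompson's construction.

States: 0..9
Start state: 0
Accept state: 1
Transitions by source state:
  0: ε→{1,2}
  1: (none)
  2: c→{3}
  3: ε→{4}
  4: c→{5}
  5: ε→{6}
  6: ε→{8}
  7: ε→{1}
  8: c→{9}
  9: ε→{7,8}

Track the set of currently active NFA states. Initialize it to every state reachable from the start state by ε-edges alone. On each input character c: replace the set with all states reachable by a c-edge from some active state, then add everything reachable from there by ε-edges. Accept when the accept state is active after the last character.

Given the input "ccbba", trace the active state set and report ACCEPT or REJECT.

Answer: REJECT

Steps:
start: ε-closure({0}) = {0,1,2}
'c' @ 1: {3,4}
'c' @ 2: {5,6,8}
'b' @ 3: {}  — state set empty
rest 'ba' ignored (set empty)
final: {}; accept 1 not in set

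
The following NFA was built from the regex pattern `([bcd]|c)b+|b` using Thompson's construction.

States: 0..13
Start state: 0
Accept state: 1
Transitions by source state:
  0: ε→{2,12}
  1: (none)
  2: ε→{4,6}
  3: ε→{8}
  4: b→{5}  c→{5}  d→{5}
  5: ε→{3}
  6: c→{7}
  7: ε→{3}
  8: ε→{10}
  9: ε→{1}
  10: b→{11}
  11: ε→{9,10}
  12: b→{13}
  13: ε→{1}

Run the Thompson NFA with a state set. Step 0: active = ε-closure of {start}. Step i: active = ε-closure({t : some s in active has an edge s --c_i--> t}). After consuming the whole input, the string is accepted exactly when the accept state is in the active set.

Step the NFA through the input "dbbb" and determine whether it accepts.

start: ε-closure({0}) = {0,2,4,6,12}
'd' @ 1: {3,5,8,10}
'b' @ 2: {1,9,10,11}  [accepting]
'b' @ 3: {1,9,10,11}  [accepting]
'b' @ 4: {1,9,10,11}  [accepting]
after full input: {1,9,10,11}  (accept=1 in)

Answer: ACCEPT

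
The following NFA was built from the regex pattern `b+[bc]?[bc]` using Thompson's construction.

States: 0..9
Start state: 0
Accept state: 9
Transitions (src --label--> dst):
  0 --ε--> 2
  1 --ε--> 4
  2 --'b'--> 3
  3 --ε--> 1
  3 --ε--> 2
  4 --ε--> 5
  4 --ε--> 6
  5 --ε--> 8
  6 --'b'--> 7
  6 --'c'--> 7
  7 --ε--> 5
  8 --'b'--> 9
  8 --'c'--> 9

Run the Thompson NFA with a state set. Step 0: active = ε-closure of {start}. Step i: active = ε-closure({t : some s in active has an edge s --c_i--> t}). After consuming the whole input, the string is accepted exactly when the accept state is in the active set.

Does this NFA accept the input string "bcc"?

start: ε-closure({0}) = {0,2}
'b' @ 1: {1,2,3,4,5,6,8}
'c' @ 2: {5,7,8,9}  (accept∈set)
'c' @ 3: {9}  (accept∈set)
after full input: {9}  (accept=9 in)

Answer: ACCEPT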